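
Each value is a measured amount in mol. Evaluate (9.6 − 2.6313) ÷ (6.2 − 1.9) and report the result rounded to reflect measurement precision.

9.6 − 2.6313 = 6.9687, limited to 1 d.p. → 2 s.f.; 6.2 − 1.9 = 4.3, limited to 1 d.p. → 2 s.f.
Carrying full precision, 6.9687 ÷ 4.3 = 1.62062790698…; keep min(2, 2) = 2 s.f.
Rounded to 2 significant figures: 1.6.

1.6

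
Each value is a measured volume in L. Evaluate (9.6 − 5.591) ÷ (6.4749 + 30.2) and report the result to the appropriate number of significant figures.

1.1 × 10⁻¹

9.6 − 5.591 = 4.009, limited to 1 d.p. → 2 s.f.; 6.4749 + 30.2 = 36.6749, limited to 1 d.p. → 3 s.f.
Carrying full precision, 4.009 ÷ 36.6749 = 0.109311818164…; keep min(2, 3) = 2 s.f.
Rounded to 2 significant figures: 1.1 × 10⁻¹.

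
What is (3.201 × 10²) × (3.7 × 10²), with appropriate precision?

1.2 × 10⁵

(3.201 × 10²) × (3.7 × 10²) = 118437
Multiplication/division keeps the fewest significant figures: 3.201 × 10² → 4 s.f., 3.7 × 10² → 2 s.f.; limit is 2.
Rounded to 2 significant figures: 1.2 × 10⁵.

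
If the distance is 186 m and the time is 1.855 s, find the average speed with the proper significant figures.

1.00 × 10² m/s

average speed = 186 m ÷ 1.855 s = 100.269541779… m/s.
186 has 3 significant figures; 1.855 has 4.
Division/multiplication keeps the fewest: 3 significant figures.
Rounded: 1.00 × 10² m/s.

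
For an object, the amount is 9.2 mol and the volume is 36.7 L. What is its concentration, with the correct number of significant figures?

0.25 mol/L

concentration = 9.2 mol ÷ 36.7 L = 0.25068119891… mol/L.
9.2 has 2 significant figures; 36.7 has 3.
Division/multiplication keeps the fewest: 2 significant figures.
Rounded: 0.25 mol/L.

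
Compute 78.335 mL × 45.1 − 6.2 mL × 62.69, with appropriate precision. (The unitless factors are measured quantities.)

78.335 × 45.1 = 3532.9085 → 3.53 × 10^3 mL (3 s.f., last digit at the 10^1 place).
6.2 × 62.69 = 388.678 → 3.9 × 10^2 mL (2 s.f., last digit at the 10^1 place).
Difference: 3144.2305 mL; keep the coarser place, 10^1.
Result: 3.14 × 10^3 mL.

3.14 × 10^3 mL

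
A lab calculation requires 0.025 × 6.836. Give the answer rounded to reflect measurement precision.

0.025 × 6.836 = 0.1709
Multiplication/division keeps the fewest significant figures: 0.025 → 2 s.f., 6.836 → 4 s.f.; limit is 2.
Rounded to 2 significant figures: 0.17.

0.17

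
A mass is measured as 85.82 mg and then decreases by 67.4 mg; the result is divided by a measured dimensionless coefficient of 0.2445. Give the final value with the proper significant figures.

75.3 mg

85.82 mg − 67.4 mg = 18.42 mg; the difference is limited to 1 decimal place (3 s.f.).
Carrying full precision, 18.42 ÷ 0.2445 = 75.3374233129… mg; 0.2445 has 4 s.f., so the result keeps min(3, 4) = 3 s.f.
Rounded to 3 significant figures: 75.3 mg.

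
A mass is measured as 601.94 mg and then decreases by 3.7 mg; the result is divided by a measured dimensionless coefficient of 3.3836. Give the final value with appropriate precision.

176.8 mg

601.94 mg − 3.7 mg = 598.24 mg; the difference is limited to 1 decimal place (4 s.f.).
Carrying full precision, 598.24 ÷ 3.3836 = 176.805769003… mg; 3.3836 has 5 s.f., so the result keeps min(4, 5) = 4 s.f.
Rounded to 4 significant figures: 176.8 mg.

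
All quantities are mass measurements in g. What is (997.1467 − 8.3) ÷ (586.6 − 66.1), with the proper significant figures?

1.900

997.1467 − 8.3 = 988.8467, limited to 1 d.p. → 4 s.f.; 586.6 − 66.1 = 520.5, limited to 1 d.p. → 4 s.f.
Carrying full precision, 988.8467 ÷ 520.5 = 1.89980153698…; keep min(4, 4) = 4 s.f.
Rounded to 4 significant figures: 1.900.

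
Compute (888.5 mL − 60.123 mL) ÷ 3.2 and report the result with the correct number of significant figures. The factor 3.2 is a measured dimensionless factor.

2.6 × 10² mL

888.5 mL − 60.123 mL = 828.377 mL; the difference is limited to 1 decimal place (4 s.f.).
Carrying full precision, 828.377 ÷ 3.2 = 258.8678125 mL; 3.2 has 2 s.f., so the result keeps min(4, 2) = 2 s.f.
Rounded to 2 significant figures: 2.6 × 10² mL.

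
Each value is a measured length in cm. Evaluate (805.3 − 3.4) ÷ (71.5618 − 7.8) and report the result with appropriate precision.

805.3 − 3.4 = 801.9, limited to 1 d.p. → 4 s.f.; 71.5618 − 7.8 = 63.7618, limited to 1 d.p. → 3 s.f.
Carrying full precision, 801.9 ÷ 63.7618 = 12.5764956447…; keep min(4, 3) = 3 s.f.
Rounded to 3 significant figures: 12.6.

12.6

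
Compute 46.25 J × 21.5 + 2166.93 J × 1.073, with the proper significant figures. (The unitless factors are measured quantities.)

3.319 × 10³ J

46.25 × 21.5 = 994.375 → 994 J (3 s.f., last digit at the 10^0 place).
2166.93 × 1.073 = 2325.11589 → 2325 J (4 s.f., last digit at the 10^0 place).
Sum: 3319.49089 J; keep the coarser place, 10^0.
Result: 3.319 × 10³ J.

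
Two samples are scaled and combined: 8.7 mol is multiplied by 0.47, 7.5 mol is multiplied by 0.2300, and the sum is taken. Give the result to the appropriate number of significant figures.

8.7 × 0.47 = 4.089 → 4.1 mol (2 s.f., last digit at the 10^-1 place).
7.5 × 0.2300 = 1.725 → 1.7 mol (2 s.f., last digit at the 10^-1 place).
Sum: 5.814 mol; keep the coarser place, 10^-1.
Result: 5.8 mol.

5.8 mol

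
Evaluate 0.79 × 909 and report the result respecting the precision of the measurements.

0.79 × 909 = 718.11
Multiplication/division keeps the fewest significant figures: 0.79 → 2 s.f., 909 → 3 s.f.; limit is 2.
Rounded to 2 significant figures: 7.2 × 10^2.

7.2 × 10^2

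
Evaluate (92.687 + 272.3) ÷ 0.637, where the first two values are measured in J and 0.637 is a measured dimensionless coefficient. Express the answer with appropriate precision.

5.73 × 10^2 J

92.687 J + 272.3 J = 364.987 J; the sum is limited to 1 decimal place (4 s.f.).
Carrying full precision, 364.987 ÷ 0.637 = 572.978021978… J; 0.637 has 3 s.f., so the result keeps min(4, 3) = 3 s.f.
Rounded to 3 significant figures: 5.73 × 10^2 J.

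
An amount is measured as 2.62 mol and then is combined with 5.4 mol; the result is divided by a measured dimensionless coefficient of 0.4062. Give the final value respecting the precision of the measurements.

2.62 mol + 5.4 mol = 8.02 mol; the sum is limited to 1 decimal place (2 s.f.).
Carrying full precision, 8.02 ÷ 0.4062 = 19.7439684884… mol; 0.4062 has 4 s.f., so the result keeps min(2, 4) = 2 s.f.
Rounded to 2 significant figures: 2.0 × 10¹ mol.

2.0 × 10¹ mol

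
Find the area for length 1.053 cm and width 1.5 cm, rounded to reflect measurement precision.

1.6 cm²

area = 1.053 cm × 1.5 cm = 1.5795 cm².
1.053 has 4 significant figures; 1.5 has 2.
Division/multiplication keeps the fewest: 2 significant figures.
Rounded: 1.6 cm².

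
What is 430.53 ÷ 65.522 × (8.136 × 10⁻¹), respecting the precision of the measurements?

5.346

430.53 ÷ 65.522 × (8.136 × 10⁻¹) = 5.34597857208…
Multiplication/division keeps the fewest significant figures: 430.53 → 5 s.f., 65.522 → 5 s.f., 8.136 × 10⁻¹ → 4 s.f.; limit is 4.
Rounded to 4 significant figures: 5.346.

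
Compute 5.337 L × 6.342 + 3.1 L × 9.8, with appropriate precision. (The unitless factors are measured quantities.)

5.337 × 6.342 = 33.847254 → 33.85 L (4 s.f., last digit at the 10^-2 place).
3.1 × 9.8 = 30.38 → 30. L (2 s.f., last digit at the 10^0 place).
Sum: 64.227254 L; keep the coarser place, 10^0.
Result: 64 L.

64 L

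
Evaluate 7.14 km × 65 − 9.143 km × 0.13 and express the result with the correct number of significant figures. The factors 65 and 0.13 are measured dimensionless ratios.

7.14 × 65 = 464.1 → 4.6 × 10^2 km (2 s.f., last digit at the 10^1 place).
9.143 × 0.13 = 1.18859 → 1.2 km (2 s.f., last digit at the 10^-1 place).
Difference: 462.91141 km; keep the coarser place, 10^1.
Result: 4.6 × 10^2 km.

4.6 × 10^2 km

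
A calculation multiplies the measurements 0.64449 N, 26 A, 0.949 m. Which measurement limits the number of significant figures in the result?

0.64449 N → 5 s.f.; 26 A → 2 s.f.; 0.949 m → 3 s.f.
The fewest is 2 significant figures, from 26 A.

26 A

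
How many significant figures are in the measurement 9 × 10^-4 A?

1

9 × 10^-4: in scientific notation every digit of the coefficient is significant.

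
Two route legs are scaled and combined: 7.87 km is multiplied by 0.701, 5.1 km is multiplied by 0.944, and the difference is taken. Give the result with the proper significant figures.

7 × 10⁻¹ km

7.87 × 0.701 = 5.51687 → 5.52 km (3 s.f., last digit at the 10^-2 place).
5.1 × 0.944 = 4.8144 → 4.8 km (2 s.f., last digit at the 10^-1 place).
Difference: 0.70247 km; keep the coarser place, 10^-1.
Result: 7 × 10⁻¹ km.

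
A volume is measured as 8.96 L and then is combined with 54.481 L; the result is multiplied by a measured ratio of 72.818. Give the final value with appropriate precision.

8.96 L + 54.481 L = 63.441 L; the sum is limited to 2 decimal places (4 s.f.).
Carrying full precision, 63.441 × 72.818 = 4619.646738 L; 72.818 has 5 s.f., so the result keeps min(4, 5) = 4 s.f.
Rounded to 4 significant figures: 4.620 × 10^3 L.

4.620 × 10^3 L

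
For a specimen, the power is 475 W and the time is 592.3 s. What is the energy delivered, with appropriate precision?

energy delivered = 475 W × 592.3 s = 281342.5 J.
475 has 3 significant figures; 592.3 has 4.
Division/multiplication keeps the fewest: 3 significant figures.
Rounded: 2.81 × 10⁵ J.

2.81 × 10⁵ J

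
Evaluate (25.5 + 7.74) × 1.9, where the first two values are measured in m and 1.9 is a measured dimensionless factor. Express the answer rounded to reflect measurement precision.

63 m

25.5 m + 7.74 m = 33.24 m; the sum is limited to 1 decimal place (3 s.f.).
Carrying full precision, 33.24 × 1.9 = 63.156 m; 1.9 has 2 s.f., so the result keeps min(3, 2) = 2 s.f.
Rounded to 2 significant figures: 63 m.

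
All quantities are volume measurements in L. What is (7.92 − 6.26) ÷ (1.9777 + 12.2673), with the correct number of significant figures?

7.92 − 6.26 = 1.66, limited to 2 d.p. → 3 s.f.; 1.9777 + 12.2673 = 14.2450, limited to 4 d.p. → 6 s.f.
Carrying full precision, 1.66 ÷ 14.2450 = 0.116532116532…; keep min(3, 6) = 3 s.f.
Rounded to 3 significant figures: 0.117.

0.117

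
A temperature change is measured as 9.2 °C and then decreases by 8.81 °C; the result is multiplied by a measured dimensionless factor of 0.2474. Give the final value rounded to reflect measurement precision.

9.2 °C − 8.81 °C = 0.39 °C; the difference is limited to 1 decimal place (1 s.f.).
Carrying full precision, 0.39 × 0.2474 = 0.096486 °C; 0.2474 has 4 s.f., so the result keeps min(1, 4) = 1 s.f.
Rounded to 1 significant figure: 0.1 °C.

0.1 °C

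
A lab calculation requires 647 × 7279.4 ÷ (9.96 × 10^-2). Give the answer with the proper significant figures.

4.73 × 10^7

647 × 7279.4 ÷ (9.96 × 10^-2) = 47286865.4618…
Multiplication/division keeps the fewest significant figures: 647 → 3 s.f., 7279.4 → 5 s.f., 9.96 × 10^-2 → 3 s.f.; limit is 3.
Rounded to 3 significant figures: 4.73 × 10^7.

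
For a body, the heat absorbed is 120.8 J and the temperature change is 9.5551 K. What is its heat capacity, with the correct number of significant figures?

heat capacity = 120.8 J ÷ 9.5551 K = 12.6424631872… J/K.
120.8 has 4 significant figures; 9.5551 has 5.
Division/multiplication keeps the fewest: 4 significant figures.
Rounded: 12.64 J/K.

12.64 J/K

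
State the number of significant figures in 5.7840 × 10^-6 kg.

5.7840 × 10^-6: in scientific notation every digit of the coefficient is significant.

5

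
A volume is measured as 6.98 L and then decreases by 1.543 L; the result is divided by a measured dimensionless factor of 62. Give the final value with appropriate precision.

6.98 L − 1.543 L = 5.437 L; the difference is limited to 2 decimal places (3 s.f.).
Carrying full precision, 5.437 ÷ 62 = 0.0876935483871… L; 62 has 2 s.f., so the result keeps min(3, 2) = 2 s.f.
Rounded to 2 significant figures: 0.088 L.

0.088 L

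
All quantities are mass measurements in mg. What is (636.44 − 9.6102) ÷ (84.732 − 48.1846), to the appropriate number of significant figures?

636.44 − 9.6102 = 626.8298, limited to 2 d.p. → 5 s.f.; 84.732 − 48.1846 = 36.5474, limited to 3 d.p. → 5 s.f.
Carrying full precision, 626.8298 ÷ 36.5474 = 17.1511461828…; keep min(5, 5) = 5 s.f.
Rounded to 5 significant figures: 17.151.

17.151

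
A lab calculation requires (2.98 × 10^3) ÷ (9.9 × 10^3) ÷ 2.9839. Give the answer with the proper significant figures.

0.10

(2.98 × 10^3) ÷ (9.9 × 10^3) ÷ 2.9839 = 0.100878079363…
Multiplication/division keeps the fewest significant figures: 2.98 × 10^3 → 3 s.f., 9.9 × 10^3 → 2 s.f., 2.9839 → 5 s.f.; limit is 2.
Rounded to 2 significant figures: 0.10.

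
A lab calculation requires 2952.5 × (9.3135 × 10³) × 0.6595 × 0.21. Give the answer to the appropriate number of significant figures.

2952.5 × (9.3135 × 10³) × 0.6595 × 0.21 = 3808350.57133…
Multiplication/division keeps the fewest significant figures: 2952.5 → 5 s.f., 9.3135 × 10³ → 5 s.f., 0.6595 → 4 s.f., 0.21 → 2 s.f.; limit is 2.
Rounded to 2 significant figures: 3.8 × 10⁶.

3.8 × 10⁶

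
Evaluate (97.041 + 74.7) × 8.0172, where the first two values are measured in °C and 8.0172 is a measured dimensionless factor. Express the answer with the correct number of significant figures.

97.041 °C + 74.7 °C = 171.741 °C; the sum is limited to 1 decimal place (4 s.f.).
Carrying full precision, 171.741 × 8.0172 = 1376.8819452 °C; 8.0172 has 5 s.f., so the result keeps min(4, 5) = 4 s.f.
Rounded to 4 significant figures: 1.377 × 10³ °C.

1.377 × 10³ °C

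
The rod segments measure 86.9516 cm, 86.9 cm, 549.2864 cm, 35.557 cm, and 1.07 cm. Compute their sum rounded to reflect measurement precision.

86.9516 cm + 86.9 cm + 549.2864 cm + 35.557 cm + 1.07 cm = 759.7650 cm.
Addition/subtraction keeps the fewest decimal places: 86.9516 → 4 decimal places, 86.9 → 1 decimal place, 549.2864 → 4 decimal places, 35.557 → 3 decimal places, 1.07 → 2 decimal places; limit is 1.
Rounded to 1 decimal place: 759.8 cm.

759.8 cm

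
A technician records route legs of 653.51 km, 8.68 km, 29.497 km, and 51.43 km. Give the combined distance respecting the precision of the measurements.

743.12 km

653.51 km + 8.68 km + 29.497 km + 51.43 km = 743.117 km.
Addition/subtraction keeps the fewest decimal places: 653.51 → 2 decimal places, 8.68 → 2 decimal places, 29.497 → 3 decimal places, 51.43 → 2 decimal places; limit is 2.
Rounded to 2 decimal places: 743.12 km.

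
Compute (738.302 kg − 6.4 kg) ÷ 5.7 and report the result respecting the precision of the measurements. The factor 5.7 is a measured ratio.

1.3 × 10² kg

738.302 kg − 6.4 kg = 731.902 kg; the difference is limited to 1 decimal place (4 s.f.).
Carrying full precision, 731.902 ÷ 5.7 = 128.403859649… kg; 5.7 has 2 s.f., so the result keeps min(4, 2) = 2 s.f.
Rounded to 2 significant figures: 1.3 × 10² kg.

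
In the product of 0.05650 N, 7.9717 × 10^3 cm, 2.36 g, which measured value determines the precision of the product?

0.05650 N → 4 s.f.; 7.9717 × 10^3 cm → 5 s.f.; 2.36 g → 3 s.f.
The fewest is 3 significant figures, from 2.36 g.

2.36 g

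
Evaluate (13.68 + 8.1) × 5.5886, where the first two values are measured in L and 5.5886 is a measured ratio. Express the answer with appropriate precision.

13.68 L + 8.1 L = 21.78 L; the sum is limited to 1 decimal place (3 s.f.).
Carrying full precision, 21.78 × 5.5886 = 121.719708 L; 5.5886 has 5 s.f., so the result keeps min(3, 5) = 3 s.f.
Rounded to 3 significant figures: 122 L.

122 L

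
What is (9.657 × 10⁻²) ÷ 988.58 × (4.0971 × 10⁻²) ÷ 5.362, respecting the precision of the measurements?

7.464 × 10⁻⁷

(9.657 × 10⁻²) ÷ 988.58 × (4.0971 × 10⁻²) ÷ 5.362 = 7.46414669098 × 10^-7…
Multiplication/division keeps the fewest significant figures: 9.657 × 10⁻² → 4 s.f., 988.58 → 5 s.f., 4.0971 × 10⁻² → 5 s.f., 5.362 → 4 s.f.; limit is 4.
Rounded to 4 significant figures: 7.464 × 10⁻⁷.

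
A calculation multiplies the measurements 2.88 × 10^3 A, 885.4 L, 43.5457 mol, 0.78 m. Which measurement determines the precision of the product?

2.88 × 10^3 A → 3 s.f.; 885.4 L → 4 s.f.; 43.5457 mol → 6 s.f.; 0.78 m → 2 s.f.
The fewest is 2 significant figures, from 0.78 m.

0.78 m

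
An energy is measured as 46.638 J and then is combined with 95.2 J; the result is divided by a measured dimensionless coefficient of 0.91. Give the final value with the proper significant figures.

1.6 × 10² J

46.638 J + 95.2 J = 141.838 J; the sum is limited to 1 decimal place (4 s.f.).
Carrying full precision, 141.838 ÷ 0.91 = 155.865934066… J; 0.91 has 2 s.f., so the result keeps min(4, 2) = 2 s.f.
Rounded to 2 significant figures: 1.6 × 10² J.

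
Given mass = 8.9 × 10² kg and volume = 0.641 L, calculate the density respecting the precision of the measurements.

1.4 × 10³ kg/L

density = 8.9 × 10² kg ÷ 0.641 L = 1388.45553822… kg/L.
8.9 × 10² has 2 significant figures; 0.641 has 3.
Division/multiplication keeps the fewest: 2 significant figures.
Rounded: 1.4 × 10³ kg/L.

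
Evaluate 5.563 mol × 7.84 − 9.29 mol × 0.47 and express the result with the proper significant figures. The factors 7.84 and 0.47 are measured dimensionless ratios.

5.563 × 7.84 = 43.61392 → 43.6 mol (3 s.f., last digit at the 10^-1 place).
9.29 × 0.47 = 4.3663 → 4.4 mol (2 s.f., last digit at the 10^-1 place).
Difference: 39.24762 mol; keep the coarser place, 10^-1.
Result: 39.2 mol.

39.2 mol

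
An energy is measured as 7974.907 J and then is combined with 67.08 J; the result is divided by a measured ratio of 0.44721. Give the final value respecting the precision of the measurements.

17983 J

7974.907 J + 67.08 J = 8041.987 J; the sum is limited to 2 decimal places (6 s.f.).
Carrying full precision, 8041.987 ÷ 0.44721 = 17982.5741822… J; 0.44721 has 5 s.f., so the result keeps min(6, 5) = 5 s.f.
Rounded to 5 significant figures: 17983 J.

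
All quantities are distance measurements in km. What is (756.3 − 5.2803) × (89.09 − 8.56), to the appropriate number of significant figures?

756.3 − 5.2803 = 751.0197, limited to 1 d.p. → 4 s.f.; 89.09 − 8.56 = 80.53, limited to 2 d.p. → 4 s.f.
Carrying full precision, 751.0197 × 80.53 = 60479.616441; keep min(4, 4) = 4 s.f.
Rounded to 4 significant figures: 6.048 × 10⁴ km².

6.048 × 10⁴ km²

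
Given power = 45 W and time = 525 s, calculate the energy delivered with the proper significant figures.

2.4 × 10⁴ J

energy delivered = 45 W × 525 s = 23625 J.
45 has 2 significant figures; 525 has 3.
Division/multiplication keeps the fewest: 2 significant figures.
Rounded: 2.4 × 10⁴ J.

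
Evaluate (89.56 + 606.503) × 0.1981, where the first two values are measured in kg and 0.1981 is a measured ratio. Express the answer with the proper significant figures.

89.56 kg + 606.503 kg = 696.063 kg; the sum is limited to 2 decimal places (5 s.f.).
Carrying full precision, 696.063 × 0.1981 = 137.8900803 kg; 0.1981 has 4 s.f., so the result keeps min(5, 4) = 4 s.f.
Rounded to 4 significant figures: 137.9 kg.

137.9 kg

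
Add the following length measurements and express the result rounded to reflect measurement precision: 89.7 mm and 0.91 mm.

89.7 mm + 0.91 mm = 90.61 mm.
Addition/subtraction keeps the fewest decimal places: 89.7 → 1 decimal place, 0.91 → 2 decimal places; limit is 1.
Rounded to 1 decimal place: 90.6 mm.

90.6 mm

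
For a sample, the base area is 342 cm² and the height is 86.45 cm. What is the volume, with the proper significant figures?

volume = 342 cm² × 86.45 cm = 29565.9 cm³.
342 has 3 significant figures; 86.45 has 4.
Division/multiplication keeps the fewest: 3 significant figures.
Rounded: 2.96 × 10^4 cm³.

2.96 × 10^4 cm³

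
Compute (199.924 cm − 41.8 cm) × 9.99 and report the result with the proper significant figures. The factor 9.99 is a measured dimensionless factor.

1.58 × 10^3 cm

199.924 cm − 41.8 cm = 158.124 cm; the difference is limited to 1 decimal place (4 s.f.).
Carrying full precision, 158.124 × 9.99 = 1579.65876 cm; 9.99 has 3 s.f., so the result keeps min(4, 3) = 3 s.f.
Rounded to 3 significant figures: 1.58 × 10^3 cm.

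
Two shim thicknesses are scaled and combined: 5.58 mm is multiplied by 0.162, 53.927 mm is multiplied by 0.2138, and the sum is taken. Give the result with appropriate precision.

5.58 × 0.162 = 0.90396 → 9.04 × 10⁻¹ mm (3 s.f., last digit at the 10^-3 place).
53.927 × 0.2138 = 11.5295926 → 11.53 mm (4 s.f., last digit at the 10^-2 place).
Sum: 12.4335526 mm; keep the coarser place, 10^-2.
Result: 12.43 mm.

12.43 mm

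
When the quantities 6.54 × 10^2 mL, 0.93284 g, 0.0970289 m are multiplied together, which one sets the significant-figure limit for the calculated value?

6.54 × 10^2 mL

6.54 × 10^2 mL → 3 s.f.; 0.93284 g → 5 s.f.; 0.0970289 m → 6 s.f.
The fewest is 3 significant figures, from 6.54 × 10^2 mL.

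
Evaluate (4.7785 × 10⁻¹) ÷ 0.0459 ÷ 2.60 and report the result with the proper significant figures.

4.00

(4.7785 × 10⁻¹) ÷ 0.0459 ÷ 2.60 = 4.00410591587…
Multiplication/division keeps the fewest significant figures: 4.7785 × 10⁻¹ → 5 s.f., 0.0459 → 3 s.f., 2.60 → 3 s.f.; limit is 3.
Rounded to 3 significant figures: 4.00.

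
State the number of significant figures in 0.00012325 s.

0.00012325: leading zeros are not significant.

5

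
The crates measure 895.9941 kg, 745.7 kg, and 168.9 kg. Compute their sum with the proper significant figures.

1810.6 kg

895.9941 kg + 745.7 kg + 168.9 kg = 1810.5941 kg.
Addition/subtraction keeps the fewest decimal places: 895.9941 → 4 decimal places, 745.7 → 1 decimal place, 168.9 → 1 decimal place; limit is 1.
Rounded to 1 decimal place: 1810.6 kg.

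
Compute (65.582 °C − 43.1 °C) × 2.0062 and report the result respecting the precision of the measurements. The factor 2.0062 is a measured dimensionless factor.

45.1 °C

65.582 °C − 43.1 °C = 22.482 °C; the difference is limited to 1 decimal place (3 s.f.).
Carrying full precision, 22.482 × 2.0062 = 45.1033884 °C; 2.0062 has 5 s.f., so the result keeps min(3, 5) = 3 s.f.
Rounded to 3 significant figures: 45.1 °C.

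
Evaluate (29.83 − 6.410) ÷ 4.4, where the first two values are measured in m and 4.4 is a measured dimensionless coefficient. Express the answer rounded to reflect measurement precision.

29.83 m − 6.410 m = 23.420 m; the difference is limited to 2 decimal places (4 s.f.).
Carrying full precision, 23.420 ÷ 4.4 = 5.32272727273… m; 4.4 has 2 s.f., so the result keeps min(4, 2) = 2 s.f.
Rounded to 2 significant figures: 5.3 m.

5.3 m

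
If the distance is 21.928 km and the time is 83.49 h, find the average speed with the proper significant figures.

average speed = 21.928 km ÷ 83.49 h = 0.262642232603… km/h.
21.928 has 5 significant figures; 83.49 has 4.
Division/multiplication keeps the fewest: 4 significant figures.
Rounded: 0.2626 km/h.

0.2626 km/h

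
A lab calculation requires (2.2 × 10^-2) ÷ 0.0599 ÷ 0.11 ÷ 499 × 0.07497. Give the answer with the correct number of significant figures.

5.0 × 10^-4

(2.2 × 10^-2) ÷ 0.0599 ÷ 0.11 ÷ 499 × 0.07497 = 0.000501637665983…
Multiplication/division keeps the fewest significant figures: 2.2 × 10^-2 → 2 s.f., 0.0599 → 3 s.f., 0.11 → 2 s.f., 499 → 3 s.f., 0.07497 → 4 s.f.; limit is 2.
Rounded to 2 significant figures: 5.0 × 10^-4.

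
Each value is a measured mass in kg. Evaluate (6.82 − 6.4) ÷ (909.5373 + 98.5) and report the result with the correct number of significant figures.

6.82 − 6.4 = 0.42, limited to 1 d.p. → 1 s.f.; 909.5373 + 98.5 = 1008.0373, limited to 1 d.p. → 5 s.f.
Carrying full precision, 0.42 ÷ 1008.0373 = 0.000416651248917…; keep min(1, 5) = 1 s.f.
Rounded to 1 significant figure: 4 × 10⁻⁴.

4 × 10⁻⁴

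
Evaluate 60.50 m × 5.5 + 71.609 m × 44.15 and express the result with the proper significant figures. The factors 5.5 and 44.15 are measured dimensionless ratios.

3.49 × 10³ m

60.50 × 5.5 = 332.75 → 3.3 × 10² m (2 s.f., last digit at the 10^1 place).
71.609 × 44.15 = 3161.53735 → 3.162 × 10³ m (4 s.f., last digit at the 10^0 place).
Sum: 3494.28735 m; keep the coarser place, 10^1.
Result: 3.49 × 10³ m.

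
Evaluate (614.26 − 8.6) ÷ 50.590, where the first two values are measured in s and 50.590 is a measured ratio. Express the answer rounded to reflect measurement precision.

614.26 s − 8.6 s = 605.66 s; the difference is limited to 1 decimal place (4 s.f.).
Carrying full precision, 605.66 ÷ 50.590 = 11.9719312117… s; 50.590 has 5 s.f., so the result keeps min(4, 5) = 4 s.f.
Rounded to 4 significant figures: 11.97 s.

11.97 s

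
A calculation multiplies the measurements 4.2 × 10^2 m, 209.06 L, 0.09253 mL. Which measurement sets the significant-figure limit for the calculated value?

4.2 × 10^2 m

4.2 × 10^2 m → 2 s.f.; 209.06 L → 5 s.f.; 0.09253 mL → 4 s.f.
The fewest is 2 significant figures, from 4.2 × 10^2 m.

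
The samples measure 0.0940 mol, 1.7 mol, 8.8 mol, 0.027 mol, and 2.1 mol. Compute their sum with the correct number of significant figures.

12.7 mol

0.0940 mol + 1.7 mol + 8.8 mol + 0.027 mol + 2.1 mol = 12.7210 mol.
Addition/subtraction keeps the fewest decimal places: 0.0940 → 4 decimal places, 1.7 → 1 decimal place, 8.8 → 1 decimal place, 0.027 → 3 decimal places, 2.1 → 1 decimal place; limit is 1.
Rounded to 1 decimal place: 12.7 mol.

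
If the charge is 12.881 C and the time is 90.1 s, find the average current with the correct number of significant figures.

0.143 A

average current = 12.881 C ÷ 90.1 s = 0.142963374029… A.
12.881 has 5 significant figures; 90.1 has 3.
Division/multiplication keeps the fewest: 3 significant figures.
Rounded: 0.143 A.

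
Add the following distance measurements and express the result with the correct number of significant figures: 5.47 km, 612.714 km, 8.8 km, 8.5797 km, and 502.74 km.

1138.3 km

5.47 km + 612.714 km + 8.8 km + 8.5797 km + 502.74 km = 1138.3037 km.
Addition/subtraction keeps the fewest decimal places: 5.47 → 2 decimal places, 612.714 → 3 decimal places, 8.8 → 1 decimal place, 8.5797 → 4 decimal places, 502.74 → 2 decimal places; limit is 1.
Rounded to 1 decimal place: 1138.3 km.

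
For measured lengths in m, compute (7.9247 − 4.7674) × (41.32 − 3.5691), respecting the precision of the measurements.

7.9247 − 4.7674 = 3.1573, limited to 4 d.p. → 5 s.f.; 41.32 − 3.5691 = 37.7509, limited to 2 d.p. → 4 s.f.
Carrying full precision, 3.1573 × 37.7509 = 119.19091657; keep min(5, 4) = 4 s.f.
Rounded to 4 significant figures: 119.2 m².

119.2 m²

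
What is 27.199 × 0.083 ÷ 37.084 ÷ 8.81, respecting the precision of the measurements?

27.199 × 0.083 ÷ 37.084 ÷ 8.81 = 0.00690984886782…
Multiplication/division keeps the fewest significant figures: 27.199 → 5 s.f., 0.083 → 2 s.f., 37.084 → 5 s.f., 8.81 → 3 s.f.; limit is 2.
Rounded to 2 significant figures: 0.0069.

0.0069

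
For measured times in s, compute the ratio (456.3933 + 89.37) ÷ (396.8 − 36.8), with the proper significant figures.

1.516

456.3933 + 89.37 = 545.7633, limited to 2 d.p. → 5 s.f.; 396.8 − 36.8 = 360.0, limited to 1 d.p. → 4 s.f.
Carrying full precision, 545.7633 ÷ 360.0 = 1.51600916667…; keep min(5, 4) = 4 s.f.
Rounded to 4 significant figures: 1.516.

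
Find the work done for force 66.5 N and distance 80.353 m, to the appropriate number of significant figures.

work done = 66.5 N × 80.353 m = 5343.4745 J.
66.5 has 3 significant figures; 80.353 has 5.
Division/multiplication keeps the fewest: 3 significant figures.
Rounded: 5.34 × 10³ J.

5.34 × 10³ J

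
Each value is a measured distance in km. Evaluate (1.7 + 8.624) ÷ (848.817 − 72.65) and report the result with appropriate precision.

0.0133

1.7 + 8.624 = 10.324, limited to 1 d.p. → 3 s.f.; 848.817 − 72.65 = 776.167, limited to 2 d.p. → 5 s.f.
Carrying full precision, 10.324 ÷ 776.167 = 0.0133012611977…; keep min(3, 5) = 3 s.f.
Rounded to 3 significant figures: 0.0133.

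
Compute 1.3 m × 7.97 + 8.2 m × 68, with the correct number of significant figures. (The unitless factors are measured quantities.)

5.7 × 10² m

1.3 × 7.97 = 10.361 → 1.0 × 10¹ m (2 s.f., last digit at the 10^0 place).
8.2 × 68 = 557.6 → 5.6 × 10² m (2 s.f., last digit at the 10^1 place).
Sum: 567.961 m; keep the coarser place, 10^1.
Result: 5.7 × 10² m.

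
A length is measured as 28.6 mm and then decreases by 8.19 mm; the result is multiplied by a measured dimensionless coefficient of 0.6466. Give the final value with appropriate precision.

28.6 mm − 8.19 mm = 20.41 mm; the difference is limited to 1 decimal place (3 s.f.).
Carrying full precision, 20.41 × 0.6466 = 13.197106 mm; 0.6466 has 4 s.f., so the result keeps min(3, 4) = 3 s.f.
Rounded to 3 significant figures: 13.2 mm.

13.2 mm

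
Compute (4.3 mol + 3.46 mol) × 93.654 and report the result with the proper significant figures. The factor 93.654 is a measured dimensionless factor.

7.3 × 10^2 mol

4.3 mol + 3.46 mol = 7.76 mol; the sum is limited to 1 decimal place (2 s.f.).
Carrying full precision, 7.76 × 93.654 = 726.75504 mol; 93.654 has 5 s.f., so the result keeps min(2, 5) = 2 s.f.
Rounded to 2 significant figures: 7.3 × 10^2 mol.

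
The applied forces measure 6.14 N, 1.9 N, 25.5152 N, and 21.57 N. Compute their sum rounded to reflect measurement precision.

55.1 N

6.14 N + 1.9 N + 25.5152 N + 21.57 N = 55.1252 N.
Addition/subtraction keeps the fewest decimal places: 6.14 → 2 decimal places, 1.9 → 1 decimal place, 25.5152 → 4 decimal places, 21.57 → 2 decimal places; limit is 1.
Rounded to 1 decimal place: 55.1 N.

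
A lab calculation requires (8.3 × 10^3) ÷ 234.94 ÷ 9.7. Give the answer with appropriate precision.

(8.3 × 10^3) ÷ 234.94 ÷ 9.7 = 3.64207926744…
Multiplication/division keeps the fewest significant figures: 8.3 × 10^3 → 2 s.f., 234.94 → 5 s.f., 9.7 → 2 s.f.; limit is 2.
Rounded to 2 significant figures: 3.6.

3.6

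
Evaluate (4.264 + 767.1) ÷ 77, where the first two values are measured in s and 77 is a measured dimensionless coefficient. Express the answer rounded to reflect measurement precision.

10. s

4.264 s + 767.1 s = 771.364 s; the sum is limited to 1 decimal place (4 s.f.).
Carrying full precision, 771.364 ÷ 77 = 10.0177142857… s; 77 has 2 s.f., so the result keeps min(4, 2) = 2 s.f.
Rounded to 2 significant figures: 10. s.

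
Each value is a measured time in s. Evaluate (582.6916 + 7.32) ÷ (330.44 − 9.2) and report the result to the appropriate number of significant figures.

582.6916 + 7.32 = 590.0116, limited to 2 d.p. → 5 s.f.; 330.44 − 9.2 = 321.24, limited to 1 d.p. → 4 s.f.
Carrying full precision, 590.0116 ÷ 321.24 = 1.83666915702…; keep min(5, 4) = 4 s.f.
Rounded to 4 significant figures: 1.837.

1.837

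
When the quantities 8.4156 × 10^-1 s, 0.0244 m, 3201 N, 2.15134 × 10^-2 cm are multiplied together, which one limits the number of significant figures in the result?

0.0244 m

8.4156 × 10^-1 s → 5 s.f.; 0.0244 m → 3 s.f.; 3201 N → 4 s.f.; 2.15134 × 10^-2 cm → 6 s.f.
The fewest is 3 significant figures, from 0.0244 m.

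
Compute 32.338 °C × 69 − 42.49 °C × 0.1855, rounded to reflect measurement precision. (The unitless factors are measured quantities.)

32.338 × 69 = 2231.322 → 2.2 × 10³ °C (2 s.f., last digit at the 10^2 place).
42.49 × 0.1855 = 7.881895 → 7.882 °C (4 s.f., last digit at the 10^-3 place).
Difference: 2223.440105 °C; keep the coarser place, 10^2.
Result: 2.2 × 10³ °C.

2.2 × 10³ °C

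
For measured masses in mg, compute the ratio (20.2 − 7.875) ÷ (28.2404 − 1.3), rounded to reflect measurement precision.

20.2 − 7.875 = 12.325, limited to 1 d.p. → 3 s.f.; 28.2404 − 1.3 = 26.9404, limited to 1 d.p. → 3 s.f.
Carrying full precision, 12.325 ÷ 26.9404 = 0.457491351279…; keep min(3, 3) = 3 s.f.
Rounded to 3 significant figures: 0.457.

0.457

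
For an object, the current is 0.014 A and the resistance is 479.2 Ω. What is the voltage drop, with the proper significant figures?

voltage drop = 0.014 A × 479.2 Ω = 6.7088 V.
0.014 has 2 significant figures; 479.2 has 4.
Division/multiplication keeps the fewest: 2 significant figures.
Rounded: 6.7 V.

6.7 V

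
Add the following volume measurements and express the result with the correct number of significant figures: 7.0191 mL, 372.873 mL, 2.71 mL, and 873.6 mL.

1.2562 × 10³ mL

7.0191 mL + 372.873 mL + 2.71 mL + 873.6 mL = 1256.2021 mL.
Addition/subtraction keeps the fewest decimal places: 7.0191 → 4 decimal places, 372.873 → 3 decimal places, 2.71 → 2 decimal places, 873.6 → 1 decimal place; limit is 1.
Rounded to 1 decimal place: 1.2562 × 10³ mL.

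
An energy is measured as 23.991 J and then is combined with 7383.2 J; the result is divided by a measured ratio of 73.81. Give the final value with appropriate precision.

23.991 J + 7383.2 J = 7407.191 J; the sum is limited to 1 decimal place (5 s.f.).
Carrying full precision, 7407.191 ÷ 73.81 = 100.354843517… J; 73.81 has 4 s.f., so the result keeps min(5, 4) = 4 s.f.
Rounded to 4 significant figures: 100.4 J.

100.4 J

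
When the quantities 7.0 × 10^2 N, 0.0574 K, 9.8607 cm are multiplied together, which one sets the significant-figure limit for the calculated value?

7.0 × 10^2 N

7.0 × 10^2 N → 2 s.f.; 0.0574 K → 3 s.f.; 9.8607 cm → 5 s.f.
The fewest is 2 significant figures, from 7.0 × 10^2 N.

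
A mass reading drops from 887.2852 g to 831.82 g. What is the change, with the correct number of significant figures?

55.47 g

887.2852 g − 831.82 g = 55.4652 g.
Addition/subtraction keeps the fewest decimal places: 887.2852 → 4 decimal places, 831.82 → 2 decimal places; limit is 2.
Rounded to 2 decimal places: 55.47 g.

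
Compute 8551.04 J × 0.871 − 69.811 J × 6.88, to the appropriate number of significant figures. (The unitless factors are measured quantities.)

8551.04 × 0.871 = 7447.95584 → 7.45 × 10^3 J (3 s.f., last digit at the 10^1 place).
69.811 × 6.88 = 480.29968 → 480. J (3 s.f., last digit at the 10^0 place).
Difference: 6967.65616 J; keep the coarser place, 10^1.
Result: 6.97 × 10^3 J.

6.97 × 10^3 J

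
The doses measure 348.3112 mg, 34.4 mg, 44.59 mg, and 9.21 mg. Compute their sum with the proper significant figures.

348.3112 mg + 34.4 mg + 44.59 mg + 9.21 mg = 436.5112 mg.
Addition/subtraction keeps the fewest decimal places: 348.3112 → 4 decimal places, 34.4 → 1 decimal place, 44.59 → 2 decimal places, 9.21 → 2 decimal places; limit is 1.
Rounded to 1 decimal place: 436.5 mg.

436.5 mg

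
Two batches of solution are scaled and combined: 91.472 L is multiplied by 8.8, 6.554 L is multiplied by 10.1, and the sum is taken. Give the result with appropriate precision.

91.472 × 8.8 = 804.9536 → 8.0 × 10^2 L (2 s.f., last digit at the 10^1 place).
6.554 × 10.1 = 66.1954 → 66.2 L (3 s.f., last digit at the 10^-1 place).
Sum: 871.149 L; keep the coarser place, 10^1.
Result: 8.7 × 10^2 L.

8.7 × 10^2 L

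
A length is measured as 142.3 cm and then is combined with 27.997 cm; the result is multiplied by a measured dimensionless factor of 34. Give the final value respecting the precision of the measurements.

142.3 cm + 27.997 cm = 170.297 cm; the sum is limited to 1 decimal place (4 s.f.).
Carrying full precision, 170.297 × 34 = 5790.098 cm; 34 has 2 s.f., so the result keeps min(4, 2) = 2 s.f.
Rounded to 2 significant figures: 5.8 × 10^3 cm.

5.8 × 10^3 cm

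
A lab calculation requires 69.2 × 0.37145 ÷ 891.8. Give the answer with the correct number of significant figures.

0.0288

69.2 × 0.37145 ÷ 891.8 = 0.0288229872169…
Multiplication/division keeps the fewest significant figures: 69.2 → 3 s.f., 0.37145 → 5 s.f., 891.8 → 4 s.f.; limit is 3.
Rounded to 3 significant figures: 0.0288.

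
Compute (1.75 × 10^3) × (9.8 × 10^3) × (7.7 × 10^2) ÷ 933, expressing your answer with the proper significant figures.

1.4 × 10^7

(1.75 × 10^3) × (9.8 × 10^3) × (7.7 × 10^2) ÷ 933 = 14153804.9303…
Multiplication/division keeps the fewest significant figures: 1.75 × 10^3 → 3 s.f., 9.8 × 10^3 → 2 s.f., 7.7 × 10^2 → 2 s.f., 933 → 3 s.f.; limit is 2.
Rounded to 2 significant figures: 1.4 × 10^7.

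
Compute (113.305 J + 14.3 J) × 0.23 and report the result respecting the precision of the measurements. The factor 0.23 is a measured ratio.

113.305 J + 14.3 J = 127.605 J; the sum is limited to 1 decimal place (4 s.f.).
Carrying full precision, 127.605 × 0.23 = 29.34915 J; 0.23 has 2 s.f., so the result keeps min(4, 2) = 2 s.f.
Rounded to 2 significant figures: 29 J.

29 J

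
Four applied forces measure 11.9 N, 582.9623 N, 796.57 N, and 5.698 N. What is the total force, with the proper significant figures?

11.9 N + 582.9623 N + 796.57 N + 5.698 N = 1397.1303 N.
Addition/subtraction keeps the fewest decimal places: 11.9 → 1 decimal place, 582.9623 → 4 decimal places, 796.57 → 2 decimal places, 5.698 → 3 decimal places; limit is 1.
Rounded to 1 decimal place: 1397.1 N.

1397.1 N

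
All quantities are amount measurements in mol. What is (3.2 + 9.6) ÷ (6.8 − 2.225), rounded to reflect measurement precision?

3.2 + 9.6 = 12.8, limited to 1 d.p. → 3 s.f.; 6.8 − 2.225 = 4.575, limited to 1 d.p. → 2 s.f.
Carrying full precision, 12.8 ÷ 4.575 = 2.79781420765…; keep min(3, 2) = 2 s.f.
Rounded to 2 significant figures: 2.8.

2.8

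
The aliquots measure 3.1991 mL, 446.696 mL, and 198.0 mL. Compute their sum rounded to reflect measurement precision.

647.9 mL

3.1991 mL + 446.696 mL + 198.0 mL = 647.8951 mL.
Addition/subtraction keeps the fewest decimal places: 3.1991 → 4 decimal places, 446.696 → 3 decimal places, 198.0 → 1 decimal place; limit is 1.
Rounded to 1 decimal place: 647.9 mL.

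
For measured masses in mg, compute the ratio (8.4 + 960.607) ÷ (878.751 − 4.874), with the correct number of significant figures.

8.4 + 960.607 = 969.007, limited to 1 d.p. → 4 s.f.; 878.751 − 4.874 = 873.877, limited to 3 d.p. → 6 s.f.
Carrying full precision, 969.007 ÷ 873.877 = 1.10885971367…; keep min(4, 6) = 4 s.f.
Rounded to 4 significant figures: 1.109.

1.109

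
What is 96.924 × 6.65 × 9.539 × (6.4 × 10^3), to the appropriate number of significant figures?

3.9 × 10^7

96.924 × 6.65 × 9.539 × (6.4 × 10^3) = 39349190.0122…
Multiplication/division keeps the fewest significant figures: 96.924 → 5 s.f., 6.65 → 3 s.f., 9.539 → 4 s.f., 6.4 × 10^3 → 2 s.f.; limit is 2.
Rounded to 2 significant figures: 3.9 × 10^7.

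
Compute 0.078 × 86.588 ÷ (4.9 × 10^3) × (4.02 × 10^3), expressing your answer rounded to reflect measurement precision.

5.5

0.078 × 86.588 ÷ (4.9 × 10^3) × (4.02 × 10^3) = 5.54092515918…
Multiplication/division keeps the fewest significant figures: 0.078 → 2 s.f., 86.588 → 5 s.f., 4.9 × 10^3 → 2 s.f., 4.02 × 10^3 → 3 s.f.; limit is 2.
Rounded to 2 significant figures: 5.5.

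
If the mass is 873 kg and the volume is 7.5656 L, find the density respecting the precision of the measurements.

density = 873 kg ÷ 7.5656 L = 115.390715872… kg/L.
873 has 3 significant figures; 7.5656 has 5.
Division/multiplication keeps the fewest: 3 significant figures.
Rounded: 115 kg/L.

115 kg/L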